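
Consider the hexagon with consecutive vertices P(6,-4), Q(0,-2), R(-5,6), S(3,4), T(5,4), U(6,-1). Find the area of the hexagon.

57.5

Σ = (-12) + (-10) + (-38) + (-8) + (-29) + (-18) = -115
Area = |Σ|/2 = 57.5.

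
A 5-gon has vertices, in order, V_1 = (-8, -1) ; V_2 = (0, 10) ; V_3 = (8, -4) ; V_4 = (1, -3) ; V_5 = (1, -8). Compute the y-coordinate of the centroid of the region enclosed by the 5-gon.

0.56

Apply the shoelace (surveyor's) formula. First the cross-terms c_i = x_i·y_{i+1} − x_{i+1}·y_i:
  -80, -80, -20, -5, -65  ⇒  2A = -250, A = -125.
Then Σ (y_i + y_{i+1})·c_i = -420, so ȳ = -420 / (6·(-125)) = 0.56.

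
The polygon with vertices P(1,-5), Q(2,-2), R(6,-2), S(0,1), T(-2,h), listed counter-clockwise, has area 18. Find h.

The doubled signed area Σ (x_i y_{i+1} − x_{i+1} y_i) is linear in h.
With h=0 it equals 34; the coefficient of h is -1 (from the two edges through T).
So -1·h + 34 = 2·18 = 36 ⇒ h = -2.

-2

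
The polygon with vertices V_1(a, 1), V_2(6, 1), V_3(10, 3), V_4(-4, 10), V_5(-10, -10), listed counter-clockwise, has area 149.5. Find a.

5

Write out the shoelace sum; only the two edges meeting at V_1 involve a:
2·Area = [((-10)·1 − a·(-10)) + (a·1 − 6·1)] + 260
       = 11·a + 244 = 299
⇒ a = 5.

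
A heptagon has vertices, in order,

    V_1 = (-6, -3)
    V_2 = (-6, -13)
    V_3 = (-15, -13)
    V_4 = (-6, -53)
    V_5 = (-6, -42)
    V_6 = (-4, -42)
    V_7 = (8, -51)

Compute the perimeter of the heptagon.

|V_1V_2| = √((0)² + (-10)²) = √100 = 10
|V_2V_3| = √((-9)² + (0)²) = √81 = 9
|V_3V_4| = √((9)² + (-40)²) = √1681 = 41
|V_4V_5| = √((0)² + (11)²) = √121 = 11
|V_5V_6| = √((2)² + (0)²) = √4 = 2
|V_6V_7| = √((12)² + (-9)²) = √225 = 15
|V_7V_1| = √((-14)² + (48)²) = √2500 = 50
Perimeter = 10 + 9 + 41 + 11 + 2 + 15 + 50 = 138.

138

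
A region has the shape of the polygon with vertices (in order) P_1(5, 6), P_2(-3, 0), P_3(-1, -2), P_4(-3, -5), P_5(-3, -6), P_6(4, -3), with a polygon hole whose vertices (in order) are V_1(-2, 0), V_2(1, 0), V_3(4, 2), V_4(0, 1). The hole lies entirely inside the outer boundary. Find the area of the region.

45

Outer boundary:
Apply the surveyor's formula: 2A = Σ (x_i·y_{i+1} − x_{i+1}·y_i), indices taken mod 6.
Σ = (18) + (6) + (-1) + (3) + (33) + (39) = 98
Area = |Σ|/2 = 49.
Hole:
Σ = (0) + (2) + (4) + (2) = 8
Area = |Σ|/2 = 4.
Net area = 49 − 4 = 45.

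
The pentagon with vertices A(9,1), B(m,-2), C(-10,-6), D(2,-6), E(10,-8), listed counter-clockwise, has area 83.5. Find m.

The doubled signed area Σ (x_i y_{i+1} − x_{i+1} y_i) is linear in m.
With m=0 it equals 160; the coefficient of m is -7 (from the two edges through B).
So -7·m + 160 = 2·83.5 = 167 ⇒ m = -1.

-1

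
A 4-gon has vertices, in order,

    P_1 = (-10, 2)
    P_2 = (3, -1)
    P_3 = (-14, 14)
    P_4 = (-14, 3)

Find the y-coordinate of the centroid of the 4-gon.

Apply Gauss's area formula. First the cross-terms c_i = x_i·y_{i+1} − x_{i+1}·y_i:
  4, 28, 154, 2  ⇒  2A = 188, A = 94.
Then Σ (y_i + y_{i+1})·c_i = 2996, so ȳ = 2996 / (6·94) = 749/141.

749/141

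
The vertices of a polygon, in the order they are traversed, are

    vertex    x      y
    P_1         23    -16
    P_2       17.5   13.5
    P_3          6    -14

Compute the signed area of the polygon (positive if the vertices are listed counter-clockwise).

245.25

Apply Gauss's area formula: 2A = Σ (x_i·y_{i+1} − x_{i+1}·y_i), indices taken mod 3.
Σ = (590.5) + (-326) + (226) = 490.5
Signed area = Σ/2 = 245.25 (positive ⇒ counter-clockwise traversal).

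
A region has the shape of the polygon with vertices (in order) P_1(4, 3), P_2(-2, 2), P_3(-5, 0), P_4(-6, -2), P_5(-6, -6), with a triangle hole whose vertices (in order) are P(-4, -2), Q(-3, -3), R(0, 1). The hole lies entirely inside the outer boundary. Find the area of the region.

Outer boundary:
Apply the surveyor's formula: 2A = Σ (x_i·y_{i+1} − x_{i+1}·y_i), indices taken mod 5.
Σ = (14) + (10) + (10) + (24) + (6) = 64
Area = |Σ|/2 = 32.
Hole:
Apply the surveyor's formula: 2A = Σ (x_i·y_{i+1} − x_{i+1}·y_i), indices taken mod 3.
Σ = (6) + (-3) + (4) = 7
Area = |Σ|/2 = 3.5.
Net area = 32 − 3.5 = 28.5.

28.5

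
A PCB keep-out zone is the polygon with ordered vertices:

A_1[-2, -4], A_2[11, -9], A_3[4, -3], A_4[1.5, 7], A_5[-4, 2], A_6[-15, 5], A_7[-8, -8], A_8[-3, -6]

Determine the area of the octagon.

Apply Gauss's area formula: 2A = Σ (x_i·y_{i+1} − x_{i+1}·y_i), indices taken mod 8.
Σ = (62) + (3) + (32.5) + (31) + (10) + (160) + (24) + (0) = 322.5
Area = |Σ|/2 = 161.25.

161.25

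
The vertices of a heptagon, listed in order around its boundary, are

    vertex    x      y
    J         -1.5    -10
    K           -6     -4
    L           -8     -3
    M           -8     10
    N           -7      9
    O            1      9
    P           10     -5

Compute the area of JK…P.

224.25

Cross-terms: -54, -14, -104, -2, -72, -95, -107.5  ⇒  Σ = -448.5
Area = |Σ|/2 = 224.25.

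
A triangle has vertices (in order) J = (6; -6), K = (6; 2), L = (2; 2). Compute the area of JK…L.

16

Σ = (48) + (8) + (-24) = 32
Area = |Σ|/2 = 16.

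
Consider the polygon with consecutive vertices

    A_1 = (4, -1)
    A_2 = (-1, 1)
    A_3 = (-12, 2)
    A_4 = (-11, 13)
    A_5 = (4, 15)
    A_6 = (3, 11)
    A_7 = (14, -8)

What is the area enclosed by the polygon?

249.5

Cross-terms: 3, 10, -134, -217, -1, -178, 18  ⇒  Σ = -499
Area = |Σ|/2 = 249.5.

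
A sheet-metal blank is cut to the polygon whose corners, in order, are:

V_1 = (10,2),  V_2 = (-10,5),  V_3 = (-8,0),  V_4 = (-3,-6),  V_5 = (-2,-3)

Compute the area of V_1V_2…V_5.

90.5

Apply the surveyor's formula: 2A = Σ (x_i·y_{i+1} − x_{i+1}·y_i), indices taken mod 5.
Σ = (70) + (40) + (48) + (-3) + (26) = 181
Area = |Σ|/2 = 90.5.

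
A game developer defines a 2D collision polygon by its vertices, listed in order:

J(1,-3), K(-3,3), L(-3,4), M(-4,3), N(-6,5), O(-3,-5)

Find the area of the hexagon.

27.5

Apply the shoelace (surveyor's) formula: 2A = Σ (x_i·y_{i+1} − x_{i+1}·y_i), indices taken mod 6.
Cross-terms: -6, -3, 7, -2, 45, 14  ⇒  Σ = 55
Area = |Σ|/2 = 27.5.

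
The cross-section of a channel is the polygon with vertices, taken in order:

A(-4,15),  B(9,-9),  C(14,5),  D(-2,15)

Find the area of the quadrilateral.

Apply the surveyor's formula: 2A = Σ (x_i·y_{i+1} − x_{i+1}·y_i), indices taken mod 4.
A→B: (-4)(-9) − (9)(15) = -99
B→C: (9)(5) − (14)(-9) = 171
C→D: (14)(15) − (-2)(5) = 220
D→A: (-2)(15) − (-4)(15) = 30
Σ = 322
Area = |Σ|/2 = 161.

161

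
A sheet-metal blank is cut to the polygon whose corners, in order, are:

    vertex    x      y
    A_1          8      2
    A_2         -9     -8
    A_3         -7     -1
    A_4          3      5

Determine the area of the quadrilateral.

79.5

Apply Gauss's area formula: 2A = Σ (x_i·y_{i+1} − x_{i+1}·y_i), indices taken mod 4.
A_1→A_2: (8)(-8) − (-9)(2) = -46
A_2→A_3: (-9)(-1) − (-7)(-8) = -47
A_3→A_4: (-7)(5) − (3)(-1) = -32
A_4→A_1: (3)(2) − (8)(5) = -34
Σ = -159
Area = |Σ|/2 = 79.5.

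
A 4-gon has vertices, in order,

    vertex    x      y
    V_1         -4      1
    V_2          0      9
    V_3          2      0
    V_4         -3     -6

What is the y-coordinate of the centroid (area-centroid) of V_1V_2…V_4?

Apply Gauss's area formula. First the cross-terms c_i = x_i·y_{i+1} − x_{i+1}·y_i:
  -36, -18, -12, -27  ⇒  2A = -93, A = -46.5.
Then Σ (y_i + y_{i+1})·c_i = -315, so ȳ = -315 / (6·(-46.5)) = 35/31.

35/31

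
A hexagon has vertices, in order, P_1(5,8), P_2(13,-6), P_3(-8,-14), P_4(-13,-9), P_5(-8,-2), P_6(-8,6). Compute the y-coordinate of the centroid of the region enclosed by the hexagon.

Apply the shoelace (surveyor's) formula. First the cross-terms c_i = x_i·y_{i+1} − x_{i+1}·y_i:
  -134, -230, -110, -46, -64, -94  ⇒  2A = -678, A = -339.
Then Σ (y_i + y_{i+1})·c_i = 5796, so ȳ = 5796 / (6·(-339)) = -322/113.

-322/113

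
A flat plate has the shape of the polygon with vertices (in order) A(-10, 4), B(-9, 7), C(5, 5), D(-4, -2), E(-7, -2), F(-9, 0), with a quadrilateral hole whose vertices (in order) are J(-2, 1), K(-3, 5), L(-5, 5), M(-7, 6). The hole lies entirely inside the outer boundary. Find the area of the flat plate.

75.5

Outer boundary:
Cross-terms: -34, -80, 10, -6, -18, -36  ⇒  Σ = -164
Area = |Σ|/2 = 82.
Hole:
Apply the shoelace formula: 2A = Σ (x_i·y_{i+1} − x_{i+1}·y_i), indices taken mod 4.
Cross-terms: -7, 10, 5, 5  ⇒  Σ = 13
Area = |Σ|/2 = 6.5.
Net area = 82 − 6.5 = 75.5.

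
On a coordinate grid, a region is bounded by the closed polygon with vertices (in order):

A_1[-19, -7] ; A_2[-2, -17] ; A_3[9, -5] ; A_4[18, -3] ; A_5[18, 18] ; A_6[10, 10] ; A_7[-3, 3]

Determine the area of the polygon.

A_1→A_2: (-19)(-17) − (-2)(-7) = 309
A_2→A_3: (-2)(-5) − (9)(-17) = 163
A_3→A_4: (9)(-3) − (18)(-5) = 63
A_4→A_5: (18)(18) − (18)(-3) = 378
A_5→A_6: (18)(10) − (10)(18) = 0
A_6→A_7: (10)(3) − (-3)(10) = 60
A_7→A_1: (-3)(-7) − (-19)(3) = 78
Σ = 1051
Area = |Σ|/2 = 525.5.

525.5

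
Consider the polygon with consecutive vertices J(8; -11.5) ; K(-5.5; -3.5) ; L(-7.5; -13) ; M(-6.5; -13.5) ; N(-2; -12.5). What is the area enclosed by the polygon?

Σ = (-91.25) + (45.25) + (16.75) + (54.25) + (123) = 148
Area = |Σ|/2 = 74.

74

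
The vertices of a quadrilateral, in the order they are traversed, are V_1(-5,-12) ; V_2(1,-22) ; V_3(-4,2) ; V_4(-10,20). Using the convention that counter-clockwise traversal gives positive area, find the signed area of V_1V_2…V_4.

Apply the shoelace formula: 2A = Σ (x_i·y_{i+1} − x_{i+1}·y_i), indices taken mod 4.
Cross-terms: 122, -86, -60, 220  ⇒  Σ = 196
Signed area = Σ/2 = 98 (positive ⇒ counter-clockwise traversal).

98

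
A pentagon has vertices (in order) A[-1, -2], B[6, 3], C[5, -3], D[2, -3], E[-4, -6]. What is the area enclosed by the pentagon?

27.5

Apply the surveyor's formula: 2A = Σ (x_i·y_{i+1} − x_{i+1}·y_i), indices taken mod 5.
Σ = (9) + (-33) + (-9) + (-24) + (2) = -55
Area = |Σ|/2 = 27.5.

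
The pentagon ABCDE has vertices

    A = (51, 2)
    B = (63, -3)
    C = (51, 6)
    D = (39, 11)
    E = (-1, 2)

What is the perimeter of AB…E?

|AB| = √((12)² + (-5)²) = √169 = 13
|BC| = √((-12)² + (9)²) = √225 = 15
|CD| = √((-12)² + (5)²) = √169 = 13
|DE| = √((-40)² + (-9)²) = √1681 = 41
|EA| = √((52)² + (0)²) = √2704 = 52
Perimeter = 13 + 15 + 13 + 41 + 52 = 134.

134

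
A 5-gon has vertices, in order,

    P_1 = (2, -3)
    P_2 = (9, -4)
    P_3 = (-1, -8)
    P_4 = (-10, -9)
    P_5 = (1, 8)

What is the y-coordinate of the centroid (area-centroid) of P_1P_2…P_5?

Apply the shoelace (surveyor's) formula. First the cross-terms c_i = x_i·y_{i+1} − x_{i+1}·y_i:
  19, -76, -71, -71, -19  ⇒  2A = -218, A = -109.
Then Σ (y_i + y_{i+1})·c_i = 1962, so ȳ = 1962 / (6·(-109)) = -3.

-3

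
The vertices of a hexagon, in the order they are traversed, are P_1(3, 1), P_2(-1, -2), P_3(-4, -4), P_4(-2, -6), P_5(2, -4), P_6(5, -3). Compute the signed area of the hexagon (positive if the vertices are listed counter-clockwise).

Σ = (-5) + (-4) + (16) + (20) + (14) + (14) = 55
Signed area = Σ/2 = 27.5 (positive ⇒ counter-clockwise traversal).

27.5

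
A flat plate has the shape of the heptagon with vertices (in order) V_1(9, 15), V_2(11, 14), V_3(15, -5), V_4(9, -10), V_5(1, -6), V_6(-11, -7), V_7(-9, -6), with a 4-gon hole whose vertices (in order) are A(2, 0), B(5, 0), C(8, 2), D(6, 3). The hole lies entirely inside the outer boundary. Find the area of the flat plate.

294

Outer boundary:
Apply the shoelace (surveyor's) formula: 2A = Σ (x_i·y_{i+1} − x_{i+1}·y_i), indices taken mod 7.
Σ = (-39) + (-265) + (-105) + (-44) + (-73) + (3) + (-81) = -604
Area = |Σ|/2 = 302.
Hole:
Apply the surveyor's formula: 2A = Σ (x_i·y_{i+1} − x_{i+1}·y_i), indices taken mod 4.
Cross-terms: 0, 10, 12, -6  ⇒  Σ = 16
Area = |Σ|/2 = 8.
Net area = 302 − 8 = 294.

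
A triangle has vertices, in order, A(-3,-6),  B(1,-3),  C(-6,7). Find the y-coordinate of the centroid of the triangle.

-2/3

Apply the shoelace (surveyor's) formula. First the cross-terms c_i = x_i·y_{i+1} − x_{i+1}·y_i:
  15, -11, 57  ⇒  2A = 61, A = 30.5.
Then Σ (y_i + y_{i+1})·c_i = -122, so ȳ = -122 / (6·30.5) = -2/3.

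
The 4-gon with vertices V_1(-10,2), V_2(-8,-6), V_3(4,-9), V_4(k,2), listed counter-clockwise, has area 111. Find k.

2

The doubled signed area Σ (x_i y_{i+1} − x_{i+1} y_i) is linear in k.
With k=0 it equals 200; the coefficient of k is 11 (from the two edges through V_4).
So 11·k + 200 = 2·111 = 222 ⇒ k = 2.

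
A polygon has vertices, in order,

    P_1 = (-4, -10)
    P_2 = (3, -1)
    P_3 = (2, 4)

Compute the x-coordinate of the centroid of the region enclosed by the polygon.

Apply the shoelace formula. First the cross-terms c_i = x_i·y_{i+1} − x_{i+1}·y_i:
  34, 14, -4  ⇒  2A = 44, A = 22.
Then Σ (x_i + x_{i+1})·c_i = 44, so x̄ = 44 / (6·22) = 1/3.

1/3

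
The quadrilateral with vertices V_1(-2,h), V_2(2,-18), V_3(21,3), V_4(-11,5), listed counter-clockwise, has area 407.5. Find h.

The doubled signed area Σ (x_i y_{i+1} − x_{i+1} y_i) is linear in h.
With h=0 it equals 568; the coefficient of h is -13 (from the two edges through V_1).
So -13·h + 568 = 2·407.5 = 815 ⇒ h = -19.

-19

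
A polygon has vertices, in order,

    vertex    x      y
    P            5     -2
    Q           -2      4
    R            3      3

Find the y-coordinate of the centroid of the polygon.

5/3

Apply the surveyor's formula. First the cross-terms c_i = x_i·y_{i+1} − x_{i+1}·y_i:
  16, -18, -21  ⇒  2A = -23, A = -11.5.
Then Σ (y_i + y_{i+1})·c_i = -115, so ȳ = -115 / (6·(-11.5)) = 5/3.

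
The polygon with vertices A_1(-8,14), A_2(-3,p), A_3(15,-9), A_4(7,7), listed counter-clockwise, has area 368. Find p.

Write out the shoelace sum; only the two edges meeting at A_2 involve p:
2·Area = [((-8)·p − (-3)·14) + ((-3)·(-9) − 15·p)] + 322
       = -23·p + 391 = 736
⇒ p = -15.

-15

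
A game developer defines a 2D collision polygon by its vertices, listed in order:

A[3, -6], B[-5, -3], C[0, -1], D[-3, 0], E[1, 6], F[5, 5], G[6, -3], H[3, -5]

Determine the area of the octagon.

Apply the shoelace formula: 2A = Σ (x_i·y_{i+1} − x_{i+1}·y_i), indices taken mod 8.
A→B: (3)(-3) − (-5)(-6) = -39
B→C: (-5)(-1) − (0)(-3) = 5
C→D: (0)(0) − (-3)(-1) = -3
D→E: (-3)(6) − (1)(0) = -18
E→F: (1)(5) − (5)(6) = -25
F→G: (5)(-3) − (6)(5) = -45
G→H: (6)(-5) − (3)(-3) = -21
H→A: (3)(-6) − (3)(-5) = -3
Σ = -149
Area = |Σ|/2 = 74.5.

74.5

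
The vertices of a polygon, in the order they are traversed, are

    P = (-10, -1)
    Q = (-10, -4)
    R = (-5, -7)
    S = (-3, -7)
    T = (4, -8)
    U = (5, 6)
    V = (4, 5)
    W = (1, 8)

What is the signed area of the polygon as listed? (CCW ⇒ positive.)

158.5

Σ = (30) + (50) + (14) + (52) + (64) + (1) + (27) + (79) = 317
Signed area = Σ/2 = 158.5 (positive ⇒ counter-clockwise traversal).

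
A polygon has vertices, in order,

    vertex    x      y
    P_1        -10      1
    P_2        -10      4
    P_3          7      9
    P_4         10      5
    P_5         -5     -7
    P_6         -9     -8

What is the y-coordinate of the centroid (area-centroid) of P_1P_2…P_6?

Apply the shoelace formula. First the cross-terms c_i = x_i·y_{i+1} − x_{i+1}·y_i:
  -30, -118, -55, -45, -23, -89  ⇒  2A = -360, A = -180.
Then Σ (y_i + y_{i+1})·c_i = -1396, so ȳ = -1396 / (6·(-180)) = 349/270.

349/270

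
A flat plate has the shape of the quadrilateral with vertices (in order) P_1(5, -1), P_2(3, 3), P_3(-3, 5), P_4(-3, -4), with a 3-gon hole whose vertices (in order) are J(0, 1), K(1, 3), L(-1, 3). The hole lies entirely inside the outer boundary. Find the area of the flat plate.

Outer boundary:
Cross-terms: 18, 24, 27, 23  ⇒  Σ = 92
Area = |Σ|/2 = 46.
Hole:
Apply Gauss's area formula: 2A = Σ (x_i·y_{i+1} − x_{i+1}·y_i), indices taken mod 3.
Cross-terms: -1, 6, -1  ⇒  Σ = 4
Area = |Σ|/2 = 2.
Net area = 46 − 2 = 44.

44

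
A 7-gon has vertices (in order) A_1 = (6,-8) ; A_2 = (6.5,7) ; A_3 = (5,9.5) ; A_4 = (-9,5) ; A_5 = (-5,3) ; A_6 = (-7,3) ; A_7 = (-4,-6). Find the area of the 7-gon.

Σ = (94) + (26.75) + (110.5) + (-2) + (6) + (54) + (68) = 357.25
Area = |Σ|/2 = 178.625.

178.625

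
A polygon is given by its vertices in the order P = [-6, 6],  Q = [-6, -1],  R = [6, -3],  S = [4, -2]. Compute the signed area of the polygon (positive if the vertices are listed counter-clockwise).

39

Apply the surveyor's formula: 2A = Σ (x_i·y_{i+1} − x_{i+1}·y_i), indices taken mod 4.
P→Q: (-6)(-1) − (-6)(6) = 42
Q→R: (-6)(-3) − (6)(-1) = 24
R→S: (6)(-2) − (4)(-3) = 0
S→P: (4)(6) − (-6)(-2) = 12
Σ = 78
Signed area = Σ/2 = 39 (positive ⇒ counter-clockwise traversal).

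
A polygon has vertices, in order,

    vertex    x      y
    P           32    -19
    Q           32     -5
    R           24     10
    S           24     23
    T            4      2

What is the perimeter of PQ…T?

108

|PQ| = √((0)² + (14)²) = √196 = 14
|QR| = √((-8)² + (15)²) = √289 = 17
|RS| = √((0)² + (13)²) = √169 = 13
|ST| = √((-20)² + (-21)²) = √841 = 29
|TP| = √((28)² + (-21)²) = √1225 = 35
Perimeter = 14 + 17 + 13 + 29 + 35 = 108.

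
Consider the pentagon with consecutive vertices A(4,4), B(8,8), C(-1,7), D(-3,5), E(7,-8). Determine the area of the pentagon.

64.5

Apply the shoelace formula: 2A = Σ (x_i·y_{i+1} − x_{i+1}·y_i), indices taken mod 5.
Cross-terms: 0, 64, 16, -11, 60  ⇒  Σ = 129
Area = |Σ|/2 = 64.5.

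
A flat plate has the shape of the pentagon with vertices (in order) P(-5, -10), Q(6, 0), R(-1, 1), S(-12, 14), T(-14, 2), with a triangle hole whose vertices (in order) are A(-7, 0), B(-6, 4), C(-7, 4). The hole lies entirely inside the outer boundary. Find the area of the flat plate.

Outer boundary:
Σ = (60) + (6) + (-2) + (172) + (150) = 386
Area = |Σ|/2 = 193.
Hole:
Apply the surveyor's formula: 2A = Σ (x_i·y_{i+1} − x_{i+1}·y_i), indices taken mod 3.
A→B: (-7)(4) − (-6)(0) = -28
B→C: (-6)(4) − (-7)(4) = 4
C→A: (-7)(0) − (-7)(4) = 28
Σ = 4
Area = |Σ|/2 = 2.
Net area = 193 − 2 = 191.

191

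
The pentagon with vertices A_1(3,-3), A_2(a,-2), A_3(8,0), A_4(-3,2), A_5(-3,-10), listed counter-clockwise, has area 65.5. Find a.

Write out the shoelace sum; only the two edges meeting at A_2 involve a:
2·Area = [(3·(-2) − a·(-3)) + (a·0 − 8·(-2))] + 91
       = 3·a + 101 = 131
⇒ a = 10.

10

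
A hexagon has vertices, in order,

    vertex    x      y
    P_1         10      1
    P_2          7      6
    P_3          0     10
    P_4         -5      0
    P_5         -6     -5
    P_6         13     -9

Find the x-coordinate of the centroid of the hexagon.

Apply the shoelace (surveyor's) formula. First the cross-terms c_i = x_i·y_{i+1} − x_{i+1}·y_i:
  53, 70, 50, 25, 119, 103  ⇒  2A = 420, A = 210.
Then Σ (x_i + x_{i+1})·c_i = 4068, so x̄ = 4068 / (6·210) = 113/35.

113/35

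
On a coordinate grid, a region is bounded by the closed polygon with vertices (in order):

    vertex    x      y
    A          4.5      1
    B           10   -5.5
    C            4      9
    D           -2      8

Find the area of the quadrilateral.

44.625

Apply the surveyor's formula: 2A = Σ (x_i·y_{i+1} − x_{i+1}·y_i), indices taken mod 4.
Cross-terms: -34.75, 112, 50, -38  ⇒  Σ = 89.25
Area = |Σ|/2 = 44.625.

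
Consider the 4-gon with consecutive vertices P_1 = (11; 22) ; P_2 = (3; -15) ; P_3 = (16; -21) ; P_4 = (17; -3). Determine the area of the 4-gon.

331

Apply the shoelace (surveyor's) formula: 2A = Σ (x_i·y_{i+1} − x_{i+1}·y_i), indices taken mod 4.
Σ = (-231) + (177) + (309) + (407) = 662
Area = |Σ|/2 = 331.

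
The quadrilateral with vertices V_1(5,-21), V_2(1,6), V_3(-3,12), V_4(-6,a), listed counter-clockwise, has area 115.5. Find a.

6

The doubled signed area Σ (x_i y_{i+1} − x_{i+1} y_i) is linear in a.
With a=0 it equals 279; the coefficient of a is -8 (from the two edges through V_4).
So -8·a + 279 = 2·115.5 = 231 ⇒ a = 6.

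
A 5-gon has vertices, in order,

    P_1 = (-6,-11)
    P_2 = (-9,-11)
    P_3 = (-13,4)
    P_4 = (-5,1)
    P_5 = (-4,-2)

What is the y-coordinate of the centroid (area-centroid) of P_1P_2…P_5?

Apply the surveyor's formula. First the cross-terms c_i = x_i·y_{i+1} − x_{i+1}·y_i:
  -33, -179, 7, 14, 32  ⇒  2A = -159, A = -79.5.
Then Σ (y_i + y_{i+1})·c_i = 1584, so ȳ = 1584 / (6·(-79.5)) = -176/53.

-176/53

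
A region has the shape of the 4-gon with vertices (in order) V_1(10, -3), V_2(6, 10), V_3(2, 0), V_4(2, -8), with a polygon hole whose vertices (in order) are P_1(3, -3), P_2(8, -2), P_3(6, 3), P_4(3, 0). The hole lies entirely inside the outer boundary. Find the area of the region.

Outer boundary:
Apply the surveyor's formula: 2A = Σ (x_i·y_{i+1} − x_{i+1}·y_i), indices taken mod 4.
Σ = (118) + (-20) + (-16) + (74) = 156
Area = |Σ|/2 = 78.
Hole:
Σ = (18) + (36) + (-9) + (-9) = 36
Area = |Σ|/2 = 18.
Net area = 78 − 18 = 60.

60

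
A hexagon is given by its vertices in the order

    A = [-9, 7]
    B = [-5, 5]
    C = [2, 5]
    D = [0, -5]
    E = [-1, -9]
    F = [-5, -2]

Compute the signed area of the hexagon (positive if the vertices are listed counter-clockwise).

Σ = (-10) + (-35) + (-10) + (-5) + (-43) + (-53) = -156
Signed area = Σ/2 = -78 (negative ⇒ clockwise traversal).

-78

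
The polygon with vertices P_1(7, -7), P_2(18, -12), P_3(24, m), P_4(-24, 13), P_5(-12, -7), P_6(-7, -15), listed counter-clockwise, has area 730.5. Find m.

Write out the shoelace sum; only the two edges meeting at P_3 involve m:
2·Area = [(18·m − 24·(-12)) + (24·13 − (-24)·m)] + 651
       = 42·m + 1251 = 1461
⇒ m = 5.

5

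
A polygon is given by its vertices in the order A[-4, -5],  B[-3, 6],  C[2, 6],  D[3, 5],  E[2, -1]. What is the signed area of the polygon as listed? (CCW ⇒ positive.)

Apply the surveyor's formula: 2A = Σ (x_i·y_{i+1} − x_{i+1}·y_i), indices taken mod 5.
Σ = (-39) + (-30) + (-8) + (-13) + (-14) = -104
Signed area = Σ/2 = -52 (negative ⇒ clockwise traversal).

-52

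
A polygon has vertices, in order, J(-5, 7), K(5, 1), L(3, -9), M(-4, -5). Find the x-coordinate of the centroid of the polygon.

Apply the shoelace (surveyor's) formula. First the cross-terms c_i = x_i·y_{i+1} − x_{i+1}·y_i:
  -40, -48, -51, -53  ⇒  2A = -192, A = -96.
Then Σ (x_i + x_{i+1})·c_i = 144, so x̄ = 144 / (6·(-96)) = -0.25.

-0.25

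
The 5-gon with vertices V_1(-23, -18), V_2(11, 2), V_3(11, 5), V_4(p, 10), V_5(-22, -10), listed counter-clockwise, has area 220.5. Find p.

16

Write out the shoelace sum; only the two edges meeting at V_4 involve p:
2·Area = [(11·10 − p·5) + (p·(-10) − (-22)·10)] + 351
       = -15·p + 681 = 441
⇒ p = 16.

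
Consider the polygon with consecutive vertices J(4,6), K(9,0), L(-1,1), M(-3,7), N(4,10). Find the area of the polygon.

Apply the shoelace formula: 2A = Σ (x_i·y_{i+1} − x_{i+1}·y_i), indices taken mod 5.
J→K: (4)(0) − (9)(6) = -54
K→L: (9)(1) − (-1)(0) = 9
L→M: (-1)(7) − (-3)(1) = -4
M→N: (-3)(10) − (4)(7) = -58
N→J: (4)(6) − (4)(10) = -16
Σ = -123
Area = |Σ|/2 = 61.5.

61.5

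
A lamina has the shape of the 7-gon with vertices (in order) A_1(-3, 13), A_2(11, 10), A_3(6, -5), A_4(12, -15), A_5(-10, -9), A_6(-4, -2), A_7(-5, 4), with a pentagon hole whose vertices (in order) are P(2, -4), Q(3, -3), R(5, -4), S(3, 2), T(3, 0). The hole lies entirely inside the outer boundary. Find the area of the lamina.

329

Outer boundary:
Apply Gauss's area formula: 2A = Σ (x_i·y_{i+1} − x_{i+1}·y_i), indices taken mod 7.
Σ = (-173) + (-115) + (-30) + (-258) + (-16) + (-26) + (-53) = -671
Area = |Σ|/2 = 335.5.
Hole:
Apply the surveyor's formula: 2A = Σ (x_i·y_{i+1} − x_{i+1}·y_i), indices taken mod 5.
Cross-terms: 6, 3, 22, -6, -12  ⇒  Σ = 13
Area = |Σ|/2 = 6.5.
Net area = 335.5 − 6.5 = 329.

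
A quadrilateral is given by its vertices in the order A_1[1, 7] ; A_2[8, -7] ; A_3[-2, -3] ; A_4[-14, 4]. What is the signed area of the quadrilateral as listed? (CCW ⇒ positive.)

-126.5

Σ = (-63) + (-38) + (-50) + (-102) = -253
Signed area = Σ/2 = -126.5 (negative ⇒ clockwise traversal).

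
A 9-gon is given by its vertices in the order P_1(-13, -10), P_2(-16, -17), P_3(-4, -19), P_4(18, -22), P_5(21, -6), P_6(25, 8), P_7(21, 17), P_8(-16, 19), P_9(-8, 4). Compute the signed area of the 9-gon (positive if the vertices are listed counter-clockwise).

Apply the surveyor's formula: 2A = Σ (x_i·y_{i+1} − x_{i+1}·y_i), indices taken mod 9.
Σ = (61) + (236) + (430) + (354) + (318) + (257) + (671) + (88) + (132) = 2547
Signed area = Σ/2 = 1273.5 (positive ⇒ counter-clockwise traversal).

1273.5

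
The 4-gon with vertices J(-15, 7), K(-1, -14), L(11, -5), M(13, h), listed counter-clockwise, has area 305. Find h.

3

The doubled signed area Σ (x_i y_{i+1} − x_{i+1} y_i) is linear in h.
With h=0 it equals 532; the coefficient of h is 26 (from the two edges through M).
So 26·h + 532 = 2·305 = 610 ⇒ h = 3.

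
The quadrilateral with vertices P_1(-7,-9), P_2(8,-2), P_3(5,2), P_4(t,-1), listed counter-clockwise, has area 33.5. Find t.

Write out the shoelace sum; only the two edges meeting at P_4 involve t:
2·Area = [(5·(-1) − t·2) + (t·(-9) − (-7)·(-1))] + 112
       = -11·t + 100 = 67
⇒ t = 3.

3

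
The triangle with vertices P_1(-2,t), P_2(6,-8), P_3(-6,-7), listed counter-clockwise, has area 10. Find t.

-9

Write out the shoelace sum; only the two edges meeting at P_1 involve t:
2·Area = [((-6)·t − (-2)·(-7)) + ((-2)·(-8) − 6·t)] + -90
       = -12·t + -88 = 20
⇒ t = -9.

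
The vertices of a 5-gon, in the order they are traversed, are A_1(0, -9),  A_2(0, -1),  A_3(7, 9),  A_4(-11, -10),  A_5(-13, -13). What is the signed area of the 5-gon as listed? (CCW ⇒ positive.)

83

Apply the shoelace formula: 2A = Σ (x_i·y_{i+1} − x_{i+1}·y_i), indices taken mod 5.
Σ = (0) + (7) + (29) + (13) + (117) = 166
Signed area = Σ/2 = 83 (positive ⇒ counter-clockwise traversal).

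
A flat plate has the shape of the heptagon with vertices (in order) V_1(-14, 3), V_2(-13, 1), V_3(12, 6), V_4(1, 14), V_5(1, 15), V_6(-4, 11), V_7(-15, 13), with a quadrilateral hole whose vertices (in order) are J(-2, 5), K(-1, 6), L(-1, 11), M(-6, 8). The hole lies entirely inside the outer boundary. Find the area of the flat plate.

193.5

Outer boundary:
Apply the shoelace formula: 2A = Σ (x_i·y_{i+1} − x_{i+1}·y_i), indices taken mod 7.
Σ = (25) + (-90) + (162) + (1) + (71) + (113) + (137) = 419
Area = |Σ|/2 = 209.5.
Hole:
Cross-terms: -7, -5, 58, -14  ⇒  Σ = 32
Area = |Σ|/2 = 16.
Net area = 209.5 − 16 = 193.5.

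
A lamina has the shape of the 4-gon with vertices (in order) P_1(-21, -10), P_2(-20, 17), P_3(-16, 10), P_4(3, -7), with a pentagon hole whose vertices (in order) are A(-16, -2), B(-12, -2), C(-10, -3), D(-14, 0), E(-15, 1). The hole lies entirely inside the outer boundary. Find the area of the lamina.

Outer boundary:
Cross-terms: -557, 72, 82, -177  ⇒  Σ = -580
Area = |Σ|/2 = 290.
Hole:
Cross-terms: 8, 16, -42, -14, 46  ⇒  Σ = 14
Area = |Σ|/2 = 7.
Net area = 290 − 7 = 283.

283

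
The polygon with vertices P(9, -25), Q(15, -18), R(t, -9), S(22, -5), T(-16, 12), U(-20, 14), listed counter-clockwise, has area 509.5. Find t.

13

Write out the shoelace sum; only the two edges meeting at R involve t:
2·Area = [(15·(-9) − t·(-18)) + (t·(-5) − 22·(-9))] + 787
       = 13·t + 850 = 1019
⇒ t = 13.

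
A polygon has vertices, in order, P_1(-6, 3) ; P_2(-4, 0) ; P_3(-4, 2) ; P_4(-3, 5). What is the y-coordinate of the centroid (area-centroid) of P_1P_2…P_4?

30/11

Apply the shoelace (surveyor's) formula. First the cross-terms c_i = x_i·y_{i+1} − x_{i+1}·y_i:
  12, -8, -14, 21  ⇒  2A = 11, A = 5.5.
Then Σ (y_i + y_{i+1})·c_i = 90, so ȳ = 90 / (6·5.5) = 30/11.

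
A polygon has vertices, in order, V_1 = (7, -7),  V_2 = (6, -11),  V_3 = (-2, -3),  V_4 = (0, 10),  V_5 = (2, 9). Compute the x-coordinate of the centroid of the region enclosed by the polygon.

Apply Gauss's area formula. First the cross-terms c_i = x_i·y_{i+1} − x_{i+1}·y_i:
  -35, -40, -20, -20, -77  ⇒  2A = -192, A = -96.
Then Σ (x_i + x_{i+1})·c_i = -1308, so x̄ = -1308 / (6·(-96)) = 109/48.

109/48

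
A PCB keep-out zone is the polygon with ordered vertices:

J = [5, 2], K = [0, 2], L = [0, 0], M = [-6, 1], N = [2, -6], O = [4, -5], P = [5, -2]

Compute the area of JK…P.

Apply the surveyor's formula: 2A = Σ (x_i·y_{i+1} − x_{i+1}·y_i), indices taken mod 7.
Σ = (10) + (0) + (0) + (34) + (14) + (17) + (20) = 95
Area = |Σ|/2 = 47.5.

47.5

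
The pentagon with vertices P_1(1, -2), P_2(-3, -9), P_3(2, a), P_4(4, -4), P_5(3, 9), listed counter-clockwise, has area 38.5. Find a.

-7

Write out the shoelace sum; only the two edges meeting at P_3 involve a:
2·Area = [((-3)·a − 2·(-9)) + (2·(-4) − 4·a)] + 18
       = -7·a + 28 = 77
⇒ a = -7.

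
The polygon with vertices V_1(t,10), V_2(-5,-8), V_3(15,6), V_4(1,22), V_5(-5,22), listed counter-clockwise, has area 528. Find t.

-17

Write out the shoelace sum; only the two edges meeting at V_1 involve t:
2·Area = [((-5)·10 − t·22) + (t·(-8) − (-5)·10)] + 546
       = -30·t + 546 = 1056
⇒ t = -17.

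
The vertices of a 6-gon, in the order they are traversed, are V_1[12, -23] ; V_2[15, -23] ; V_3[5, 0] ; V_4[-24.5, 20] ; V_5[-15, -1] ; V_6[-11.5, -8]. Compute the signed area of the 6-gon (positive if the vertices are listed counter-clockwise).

538.75

Apply the surveyor's formula: 2A = Σ (x_i·y_{i+1} − x_{i+1}·y_i), indices taken mod 6.
Σ = (69) + (115) + (100) + (324.5) + (108.5) + (360.5) = 1077.5
Signed area = Σ/2 = 538.75 (positive ⇒ counter-clockwise traversal).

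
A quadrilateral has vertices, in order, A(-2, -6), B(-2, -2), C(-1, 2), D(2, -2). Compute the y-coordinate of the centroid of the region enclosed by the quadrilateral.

-2

Apply Gauss's area formula. First the cross-terms c_i = x_i·y_{i+1} − x_{i+1}·y_i:
  -8, -6, -2, -16  ⇒  2A = -32, A = -16.
Then Σ (y_i + y_{i+1})·c_i = 192, so ȳ = 192 / (6·(-16)) = -2.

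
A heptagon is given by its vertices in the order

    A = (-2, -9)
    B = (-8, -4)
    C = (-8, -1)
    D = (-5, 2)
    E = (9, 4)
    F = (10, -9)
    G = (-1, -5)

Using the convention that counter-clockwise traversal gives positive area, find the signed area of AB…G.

Apply the shoelace (surveyor's) formula: 2A = Σ (x_i·y_{i+1} − x_{i+1}·y_i), indices taken mod 7.
Σ = (-64) + (-24) + (-21) + (-38) + (-121) + (-59) + (-1) = -328
Signed area = Σ/2 = -164 (negative ⇒ clockwise traversal).

-164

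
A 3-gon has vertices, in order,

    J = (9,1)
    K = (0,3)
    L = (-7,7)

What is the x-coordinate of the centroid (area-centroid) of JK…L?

Apply the shoelace (surveyor's) formula. First the cross-terms c_i = x_i·y_{i+1} − x_{i+1}·y_i:
  27, 21, -70  ⇒  2A = -22, A = -11.
Then Σ (x_i + x_{i+1})·c_i = -44, so x̄ = -44 / (6·(-11)) = 2/3.

2/3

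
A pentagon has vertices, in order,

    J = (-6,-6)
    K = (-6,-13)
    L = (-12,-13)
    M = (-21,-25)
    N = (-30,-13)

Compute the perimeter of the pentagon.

68

|JK| = √((0)² + (-7)²) = √49 = 7
|KL| = √((-6)² + (0)²) = √36 = 6
|LM| = √((-9)² + (-12)²) = √225 = 15
|MN| = √((-9)² + (12)²) = √225 = 15
|NJ| = √((24)² + (7)²) = √625 = 25
Perimeter = 7 + 6 + 15 + 15 + 25 = 68.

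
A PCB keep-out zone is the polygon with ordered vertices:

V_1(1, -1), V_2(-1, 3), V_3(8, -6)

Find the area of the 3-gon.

Apply the shoelace formula: 2A = Σ (x_i·y_{i+1} − x_{i+1}·y_i), indices taken mod 3.
Σ = (2) + (-18) + (-2) = -18
Area = |Σ|/2 = 9.

9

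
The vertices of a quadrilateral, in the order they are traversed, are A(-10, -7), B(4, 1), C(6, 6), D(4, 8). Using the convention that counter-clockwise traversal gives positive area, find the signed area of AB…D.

Σ = (18) + (18) + (24) + (52) = 112
Signed area = Σ/2 = 56 (positive ⇒ counter-clockwise traversal).

56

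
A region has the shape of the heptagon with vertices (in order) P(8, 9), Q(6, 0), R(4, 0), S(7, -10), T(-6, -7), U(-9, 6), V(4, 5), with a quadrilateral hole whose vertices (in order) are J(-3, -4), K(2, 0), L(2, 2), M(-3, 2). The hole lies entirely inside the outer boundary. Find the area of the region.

167.5

Outer boundary:
Apply the shoelace (surveyor's) formula: 2A = Σ (x_i·y_{i+1} − x_{i+1}·y_i), indices taken mod 7.
P→Q: (8)(0) − (6)(9) = -54
Q→R: (6)(0) − (4)(0) = 0
R→S: (4)(-10) − (7)(0) = -40
S→T: (7)(-7) − (-6)(-10) = -109
T→U: (-6)(6) − (-9)(-7) = -99
U→V: (-9)(5) − (4)(6) = -69
V→P: (4)(9) − (8)(5) = -4
Σ = -375
Area = |Σ|/2 = 187.5.
Hole:
Apply Gauss's area formula: 2A = Σ (x_i·y_{i+1} − x_{i+1}·y_i), indices taken mod 4.
Σ = (8) + (4) + (10) + (18) = 40
Area = |Σ|/2 = 20.
Net area = 187.5 − 20 = 167.5.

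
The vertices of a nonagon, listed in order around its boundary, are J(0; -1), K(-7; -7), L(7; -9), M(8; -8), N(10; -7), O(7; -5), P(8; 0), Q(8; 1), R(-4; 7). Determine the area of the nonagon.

128

Apply Gauss's area formula: 2A = Σ (x_i·y_{i+1} − x_{i+1}·y_i), indices taken mod 9.
Σ = (-7) + (112) + (16) + (24) + (-1) + (40) + (8) + (60) + (4) = 256
Area = |Σ|/2 = 128.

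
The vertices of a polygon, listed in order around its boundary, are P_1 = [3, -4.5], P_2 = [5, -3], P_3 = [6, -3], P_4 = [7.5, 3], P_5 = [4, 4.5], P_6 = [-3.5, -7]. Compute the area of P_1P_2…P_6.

51.625

P_1→P_2: (3)(-3) − (5)(-4.5) = 13.5
P_2→P_3: (5)(-3) − (6)(-3) = 3
P_3→P_4: (6)(3) − (7.5)(-3) = 40.5
P_4→P_5: (7.5)(4.5) − (4)(3) = 21.75
P_5→P_6: (4)(-7) − (-3.5)(4.5) = -12.25
P_6→P_1: (-3.5)(-4.5) − (3)(-7) = 36.75
Σ = 103.25
Area = |Σ|/2 = 51.625.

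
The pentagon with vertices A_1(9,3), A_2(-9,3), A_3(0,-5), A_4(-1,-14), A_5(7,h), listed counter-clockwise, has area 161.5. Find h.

-11

Write out the shoelace sum; only the two edges meeting at A_5 involve h:
2·Area = [((-1)·h − 7·(-14)) + (7·3 − 9·h)] + 94
       = -10·h + 213 = 323
⇒ h = -11.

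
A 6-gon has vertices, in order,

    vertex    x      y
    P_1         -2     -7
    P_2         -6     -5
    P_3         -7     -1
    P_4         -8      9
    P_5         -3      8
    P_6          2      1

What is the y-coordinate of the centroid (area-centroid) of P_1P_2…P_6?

1.23

Apply the shoelace formula. First the cross-terms c_i = x_i·y_{i+1} − x_{i+1}·y_i:
  -32, -29, -71, -37, -19, -12  ⇒  2A = -200, A = -100.
Then Σ (y_i + y_{i+1})·c_i = -738, so ȳ = -738 / (6·(-100)) = 1.23.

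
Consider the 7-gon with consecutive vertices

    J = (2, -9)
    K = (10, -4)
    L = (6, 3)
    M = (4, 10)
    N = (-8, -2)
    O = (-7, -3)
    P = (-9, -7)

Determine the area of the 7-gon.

Cross-terms: 82, 54, 48, 72, 10, 22, 95  ⇒  Σ = 383
Area = |Σ|/2 = 191.5.

191.5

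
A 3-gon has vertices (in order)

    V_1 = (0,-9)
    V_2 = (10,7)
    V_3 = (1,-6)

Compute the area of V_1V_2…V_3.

7

Apply the shoelace formula: 2A = Σ (x_i·y_{i+1} − x_{i+1}·y_i), indices taken mod 3.
V_1→V_2: (0)(7) − (10)(-9) = 90
V_2→V_3: (10)(-6) − (1)(7) = -67
V_3→V_1: (1)(-9) − (0)(-6) = -9
Σ = 14
Area = |Σ|/2 = 7.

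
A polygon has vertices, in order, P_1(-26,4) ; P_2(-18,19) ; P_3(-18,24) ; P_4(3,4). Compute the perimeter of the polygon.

80

|P_1P_2| = √((8)² + (15)²) = √289 = 17
|P_2P_3| = √((0)² + (5)²) = √25 = 5
|P_3P_4| = √((21)² + (-20)²) = √841 = 29
|P_4P_1| = √((-29)² + (0)²) = √841 = 29
Perimeter = 17 + 5 + 29 + 29 = 80.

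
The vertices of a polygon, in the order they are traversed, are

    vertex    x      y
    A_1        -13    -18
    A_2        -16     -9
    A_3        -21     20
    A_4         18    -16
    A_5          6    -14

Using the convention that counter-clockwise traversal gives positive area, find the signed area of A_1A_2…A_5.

A_1→A_2: (-13)(-9) − (-16)(-18) = -171
A_2→A_3: (-16)(20) − (-21)(-9) = -509
A_3→A_4: (-21)(-16) − (18)(20) = -24
A_4→A_5: (18)(-14) − (6)(-16) = -156
A_5→A_1: (6)(-18) − (-13)(-14) = -290
Σ = -1150
Signed area = Σ/2 = -575 (negative ⇒ clockwise traversal).

-575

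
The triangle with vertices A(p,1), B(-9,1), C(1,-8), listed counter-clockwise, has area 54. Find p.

3

The doubled signed area Σ (x_i y_{i+1} − x_{i+1} y_i) is linear in p.
With p=0 it equals 81; the coefficient of p is 9 (from the two edges through A).
So 9·p + 81 = 2·54 = 108 ⇒ p = 3.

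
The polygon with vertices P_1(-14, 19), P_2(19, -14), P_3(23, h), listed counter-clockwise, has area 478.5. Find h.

11

Write out the shoelace sum; only the two edges meeting at P_3 involve h:
2·Area = [(19·h − 23·(-14)) + (23·19 − (-14)·h)] + -165
       = 33·h + 594 = 957
⇒ h = 11.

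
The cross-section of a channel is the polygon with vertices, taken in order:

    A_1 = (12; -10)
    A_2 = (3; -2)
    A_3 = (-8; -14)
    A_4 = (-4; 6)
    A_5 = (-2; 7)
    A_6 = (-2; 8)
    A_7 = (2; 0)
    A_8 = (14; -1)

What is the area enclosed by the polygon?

Apply the shoelace (surveyor's) formula: 2A = Σ (x_i·y_{i+1} − x_{i+1}·y_i), indices taken mod 8.
Σ = (6) + (-58) + (-104) + (-16) + (-2) + (-16) + (-2) + (-128) = -320
Area = |Σ|/2 = 160.

160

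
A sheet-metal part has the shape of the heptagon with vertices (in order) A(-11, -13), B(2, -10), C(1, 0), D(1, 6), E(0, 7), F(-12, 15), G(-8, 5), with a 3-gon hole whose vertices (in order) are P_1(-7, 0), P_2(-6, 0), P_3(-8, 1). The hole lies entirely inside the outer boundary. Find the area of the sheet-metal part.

Outer boundary:
Apply Gauss's area formula: 2A = Σ (x_i·y_{i+1} − x_{i+1}·y_i), indices taken mod 7.
Σ = (136) + (10) + (6) + (7) + (84) + (60) + (159) = 462
Area = |Σ|/2 = 231.
Hole:
Apply the shoelace (surveyor's) formula: 2A = Σ (x_i·y_{i+1} − x_{i+1}·y_i), indices taken mod 3.
Σ = (0) + (-6) + (7) = 1
Area = |Σ|/2 = 0.5.
Net area = 231 − 0.5 = 230.5.

230.5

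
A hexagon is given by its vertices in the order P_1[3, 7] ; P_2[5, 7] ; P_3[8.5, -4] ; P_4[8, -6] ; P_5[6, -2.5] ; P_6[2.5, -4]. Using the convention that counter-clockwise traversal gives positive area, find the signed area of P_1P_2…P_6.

Apply Gauss's area formula: 2A = Σ (x_i·y_{i+1} − x_{i+1}·y_i), indices taken mod 6.
Σ = (-14) + (-79.5) + (-19) + (16) + (-17.75) + (29.5) = -84.75
Signed area = Σ/2 = -42.375 (negative ⇒ clockwise traversal).

-42.375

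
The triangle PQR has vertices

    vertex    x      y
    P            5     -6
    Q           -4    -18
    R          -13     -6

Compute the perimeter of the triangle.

48

|PQ| = √((-9)² + (-12)²) = √225 = 15
|QR| = √((-9)² + (12)²) = √225 = 15
|RP| = √((18)² + (0)²) = √324 = 18
Perimeter = 15 + 15 + 18 = 48.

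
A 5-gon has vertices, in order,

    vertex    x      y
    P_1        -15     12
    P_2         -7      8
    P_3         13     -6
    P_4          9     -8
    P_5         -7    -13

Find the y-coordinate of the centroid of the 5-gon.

Apply the surveyor's formula. First the cross-terms c_i = x_i·y_{i+1} − x_{i+1}·y_i:
  -36, -62, -50, -173, -279  ⇒  2A = -600, A = -300.
Then Σ (y_i + y_{i+1})·c_i = 3768, so ȳ = 3768 / (6·(-300)) = -157/75.

-157/75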